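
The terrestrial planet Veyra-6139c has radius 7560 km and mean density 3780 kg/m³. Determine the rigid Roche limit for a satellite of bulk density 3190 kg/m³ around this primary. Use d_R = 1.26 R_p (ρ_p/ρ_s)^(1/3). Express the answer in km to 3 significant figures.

d_R = 1.26 × 7560 km × (3780/3190)^(1/3)
    = 10100 km

10100 km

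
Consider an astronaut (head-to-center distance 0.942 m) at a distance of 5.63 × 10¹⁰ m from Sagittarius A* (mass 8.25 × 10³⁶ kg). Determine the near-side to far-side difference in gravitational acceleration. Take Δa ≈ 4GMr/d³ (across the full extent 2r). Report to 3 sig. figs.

The field gradient is 2GM/d³; across the full diameter 2r the difference is 4GMr/d³.
Δg = 4GMr/d³
   = 4 × (6.674 × 10⁻¹¹) × (8.25 × 10³⁶) × (0.942) / (5.63 × 10¹⁰)³
   = 1.16 × 10⁻⁵ m/s²

1.16 × 10⁻⁵ m/s²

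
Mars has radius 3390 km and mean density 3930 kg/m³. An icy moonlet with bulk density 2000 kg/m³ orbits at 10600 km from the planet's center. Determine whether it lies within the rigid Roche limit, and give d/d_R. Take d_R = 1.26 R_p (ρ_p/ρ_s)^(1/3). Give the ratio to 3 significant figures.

outside; d/d_R ≈ 1.98

d_R = 1.26 × (3390 km) × (3930/2000)^(1/3) = 5350 km
d/d_R = (10600) / (5350) = 1.98
Since d/d_R > 1, the body is outside the Roche limit.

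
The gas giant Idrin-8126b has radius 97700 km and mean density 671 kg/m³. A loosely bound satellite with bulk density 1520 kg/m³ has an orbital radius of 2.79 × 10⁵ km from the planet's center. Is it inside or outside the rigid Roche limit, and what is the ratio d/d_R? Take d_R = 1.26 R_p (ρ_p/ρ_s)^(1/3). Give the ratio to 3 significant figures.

outside; d/d_R ≈ 2.98

d_R = 1.26 × (97700 km) × (671/1520)^(1/3) = 93730 km
d/d_R = (2.79 × 10⁵) / (93730) = 2.98
Since d/d_R > 1, the body is outside the Roche limit.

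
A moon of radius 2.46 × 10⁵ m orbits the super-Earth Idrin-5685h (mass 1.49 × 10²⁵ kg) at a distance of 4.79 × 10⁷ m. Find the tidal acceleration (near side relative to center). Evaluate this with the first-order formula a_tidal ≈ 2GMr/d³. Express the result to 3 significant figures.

a_tidal = 2GMr/d³
        = 2 × (6.674 × 10⁻¹¹) × (1.49 × 10²⁵) × (2.46 × 10⁵) / (4.79 × 10⁷)³
        = 4.45 × 10⁻³ m/s²

4.45 × 10⁻³ m/s²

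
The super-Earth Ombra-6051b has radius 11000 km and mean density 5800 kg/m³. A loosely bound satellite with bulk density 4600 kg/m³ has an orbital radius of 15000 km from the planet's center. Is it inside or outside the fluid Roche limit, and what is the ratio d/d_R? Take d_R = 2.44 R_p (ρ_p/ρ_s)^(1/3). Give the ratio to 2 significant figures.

inside; d/d_R ≈ 0.52

d_R = 2.44 × (11000 km) × (5800/4600)^(1/3) = 29000 km
d/d_R = (15000) / (29000) = 0.52
Since d/d_R < 1, the body is inside the Roche limit.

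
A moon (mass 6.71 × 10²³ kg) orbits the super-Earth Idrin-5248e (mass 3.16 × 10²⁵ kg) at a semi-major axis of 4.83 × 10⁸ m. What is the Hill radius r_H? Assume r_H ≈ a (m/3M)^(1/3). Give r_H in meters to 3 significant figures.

r_H ≈ a (m/3M)^(1/3)
    = (4.83 × 10⁸) × (6.71 × 10²³ / (3 × 3.16 × 10²⁵))^(1/3)
    = 9.27 × 10⁷ m

9.27 × 10⁷ m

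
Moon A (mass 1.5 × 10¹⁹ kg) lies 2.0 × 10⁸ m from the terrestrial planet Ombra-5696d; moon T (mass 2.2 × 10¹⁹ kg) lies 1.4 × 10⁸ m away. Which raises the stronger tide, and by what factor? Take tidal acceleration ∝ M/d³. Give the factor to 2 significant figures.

The tide-raising term goes as M/d³ (the gradient of a 1/d² field).
Moon A: (1.5 × 10¹⁹) / (2.0 × 10⁸)³ = 1.875 × 10⁻⁶
Moon T: (2.2 × 10¹⁹) / (1.4 × 10⁸)³ = 8.017 × 10⁻⁶
Ratio (larger/smaller) = 4.3

Moon T, by a factor of ≈ 4.3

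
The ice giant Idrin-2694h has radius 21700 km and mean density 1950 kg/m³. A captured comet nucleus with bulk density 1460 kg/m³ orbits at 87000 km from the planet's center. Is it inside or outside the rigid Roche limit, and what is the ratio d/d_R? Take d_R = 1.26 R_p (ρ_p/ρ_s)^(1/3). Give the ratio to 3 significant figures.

outside; d/d_R ≈ 2.89

d_R = 1.26 × (21700 km) × (1950/1460)^(1/3) = 30110 km
d/d_R = (87000) / (30110) = 2.89
Since d/d_R > 1, the body is outside the Roche limit.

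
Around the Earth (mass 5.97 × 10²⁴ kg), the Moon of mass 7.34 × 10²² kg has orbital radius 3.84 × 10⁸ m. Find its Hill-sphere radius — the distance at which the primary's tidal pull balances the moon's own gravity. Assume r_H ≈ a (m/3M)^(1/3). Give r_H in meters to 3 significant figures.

6.15 × 10⁷ m

r_H ≈ a (m/3M)^(1/3)
    = (3.84 × 10⁸) × (7.34 × 10²² / (3 × 5.97 × 10²⁴))^(1/3)
    = 6.15 × 10⁷ m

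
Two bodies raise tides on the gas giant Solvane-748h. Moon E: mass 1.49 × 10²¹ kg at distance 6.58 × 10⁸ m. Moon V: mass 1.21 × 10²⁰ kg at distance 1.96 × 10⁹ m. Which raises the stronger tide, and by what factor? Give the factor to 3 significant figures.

Moon E, by a factor of ≈ 325

Tidal stretch scales as M/d³; compute that for each body.
Moon E: (1.49 × 10²¹) / (6.58 × 10⁸)³ = 5.230 × 10⁻⁶
Moon V: (1.21 × 10²⁰) / (1.96 × 10⁹)³ = 1.607 × 10⁻⁸
Ratio (larger/smaller) = 325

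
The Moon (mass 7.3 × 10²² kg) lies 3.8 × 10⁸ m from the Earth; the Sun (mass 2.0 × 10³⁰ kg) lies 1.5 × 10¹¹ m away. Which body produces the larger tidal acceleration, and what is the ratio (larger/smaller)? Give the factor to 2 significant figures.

The Moon, by a factor of ≈ 2.2

The tide-raising term goes as M/d³ (the gradient of a 1/d² field).
The Moon: (7.3 × 10²²) / (3.8 × 10⁸)³ = 1.330 × 10⁻³
The Sun: (2.0 × 10³⁰) / (1.5 × 10¹¹)³ = 5.926 × 10⁻⁴
Ratio (larger/smaller) = 2.2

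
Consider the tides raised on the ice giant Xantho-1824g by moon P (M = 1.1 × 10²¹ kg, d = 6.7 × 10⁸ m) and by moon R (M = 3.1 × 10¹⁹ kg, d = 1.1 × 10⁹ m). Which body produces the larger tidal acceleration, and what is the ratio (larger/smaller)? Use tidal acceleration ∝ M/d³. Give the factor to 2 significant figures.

Moon P, by a factor of ≈ 160

The tide-raising term goes as M/d³ (the gradient of a 1/d² field).
Moon P: (1.1 × 10²¹) / (6.7 × 10⁸)³ = 3.657 × 10⁻⁶
Moon R: (3.1 × 10¹⁹) / (1.1 × 10⁹)³ = 2.329 × 10⁻⁸
Ratio (larger/smaller) = 160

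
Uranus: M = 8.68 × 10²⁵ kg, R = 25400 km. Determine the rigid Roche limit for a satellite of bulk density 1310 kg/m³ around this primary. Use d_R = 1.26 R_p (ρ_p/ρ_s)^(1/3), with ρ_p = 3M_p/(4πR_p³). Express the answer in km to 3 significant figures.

31600 km

ρ_p = 3M_p/(4πR_p³) = 3 × (8.68 × 10²⁵) / (4π × (2.54 × 10⁷ m)³) = 1260 kg/m³
d_R = 1.26 × 25400 km × (1260/1310)^(1/3)
    = 31600 km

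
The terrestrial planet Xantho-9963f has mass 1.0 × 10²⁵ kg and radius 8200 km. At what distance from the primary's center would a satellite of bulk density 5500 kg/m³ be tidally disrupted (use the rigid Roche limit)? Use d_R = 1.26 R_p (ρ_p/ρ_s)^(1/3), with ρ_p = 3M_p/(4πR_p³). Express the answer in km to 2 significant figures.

9500 km

ρ_p = 3M_p/(4πR_p³) = 3 × (1.0 × 10²⁵) / (4π × (8.2 × 10⁶ m)³) = 4300 kg/m³
d_R = 1.26 × 8200 km × (4300/5500)^(1/3)
    = 9500 km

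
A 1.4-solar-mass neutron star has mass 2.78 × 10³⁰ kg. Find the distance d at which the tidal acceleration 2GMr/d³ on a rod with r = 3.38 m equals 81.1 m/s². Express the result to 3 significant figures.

2GMr/d³ = a_tidal  ⇒  d = (2GMr / a_tidal)^(1/3)
d = (2 × 6.674×10⁻¹¹ × (2.78 × 10³⁰) × (3.38) / (81.1))^(1/3)
  = 2.49 × 10⁶ m

2.49 × 10⁶ m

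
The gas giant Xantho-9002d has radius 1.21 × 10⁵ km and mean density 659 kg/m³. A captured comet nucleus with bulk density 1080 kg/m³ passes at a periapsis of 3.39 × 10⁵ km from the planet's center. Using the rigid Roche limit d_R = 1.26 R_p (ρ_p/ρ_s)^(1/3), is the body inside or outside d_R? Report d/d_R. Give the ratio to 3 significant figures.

d_R = 1.26 × (1.21 × 10⁵ km) × (659/1080)^(1/3) = 1.293 × 10⁵ km
d/d_R = (3.39 × 10⁵) / (1.293 × 10⁵) = 2.62
Since d/d_R > 1, the body is outside the Roche limit.

outside; d/d_R ≈ 2.62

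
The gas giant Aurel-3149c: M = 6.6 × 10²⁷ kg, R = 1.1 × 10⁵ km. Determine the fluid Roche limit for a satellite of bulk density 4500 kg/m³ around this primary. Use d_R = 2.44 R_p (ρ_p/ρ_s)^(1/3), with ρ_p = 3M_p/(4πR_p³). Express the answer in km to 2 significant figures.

1.7 × 10⁵ km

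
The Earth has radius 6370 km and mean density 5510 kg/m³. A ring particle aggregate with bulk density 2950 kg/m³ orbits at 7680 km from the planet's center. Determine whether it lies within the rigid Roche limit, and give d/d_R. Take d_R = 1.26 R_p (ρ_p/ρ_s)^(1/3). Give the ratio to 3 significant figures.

inside; d/d_R ≈ 0.777

d_R = 1.26 × (6370 km) × (5510/2950)^(1/3) = 9884 km
d/d_R = (7680) / (9884) = 0.777
Since d/d_R < 1, the body is inside the Roche limit.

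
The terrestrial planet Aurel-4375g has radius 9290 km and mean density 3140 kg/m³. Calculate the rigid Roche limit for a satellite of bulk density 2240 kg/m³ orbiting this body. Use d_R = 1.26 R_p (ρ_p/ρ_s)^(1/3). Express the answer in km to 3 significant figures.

13100 km

d_R = 1.26 × 9290 km × (3140/2240)^(1/3)
    = 13100 km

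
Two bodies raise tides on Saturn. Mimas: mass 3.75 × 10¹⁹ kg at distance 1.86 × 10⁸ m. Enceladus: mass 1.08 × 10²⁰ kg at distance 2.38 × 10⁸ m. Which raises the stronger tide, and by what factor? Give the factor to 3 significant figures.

Enceladus, by a factor of ≈ 1.37

The tide-raising term goes as M/d³ (the gradient of a 1/d² field).
Mimas: (3.75 × 10¹⁹) / (1.86 × 10⁸)³ = 5.828 × 10⁻⁶
Enceladus: (1.08 × 10²⁰) / (2.38 × 10⁸)³ = 8.011 × 10⁻⁶
Ratio (larger/smaller) = 1.37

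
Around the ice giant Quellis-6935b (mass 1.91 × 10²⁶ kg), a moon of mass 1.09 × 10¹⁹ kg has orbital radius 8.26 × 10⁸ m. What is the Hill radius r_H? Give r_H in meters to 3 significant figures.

r_H ≈ a (m/3M)^(1/3)
    = (8.26 × 10⁸) × (1.09 × 10¹⁹ / (3 × 1.91 × 10²⁶))^(1/3)
    = 2.20 × 10⁶ m

2.20 × 10⁶ m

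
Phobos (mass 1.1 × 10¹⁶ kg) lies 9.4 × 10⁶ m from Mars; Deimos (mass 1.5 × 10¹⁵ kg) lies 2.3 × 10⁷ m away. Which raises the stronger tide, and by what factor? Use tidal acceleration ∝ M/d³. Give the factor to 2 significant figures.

Phobos, by a factor of ≈ 110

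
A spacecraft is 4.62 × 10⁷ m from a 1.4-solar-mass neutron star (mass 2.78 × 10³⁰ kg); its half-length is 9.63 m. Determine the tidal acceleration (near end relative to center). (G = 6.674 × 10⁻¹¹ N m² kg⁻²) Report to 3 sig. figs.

3.62 × 10⁻² m/s²

Since r ≪ d, expand the inverse-square field across one radius to get the leading 2GMr/d³ term.
Δg = 2GMr/d³
   = 2 × (6.674 × 10⁻¹¹) × (2.78 × 10³⁰) × (9.63) / (4.62 × 10⁷)³
   = 3.62 × 10⁻² m/s²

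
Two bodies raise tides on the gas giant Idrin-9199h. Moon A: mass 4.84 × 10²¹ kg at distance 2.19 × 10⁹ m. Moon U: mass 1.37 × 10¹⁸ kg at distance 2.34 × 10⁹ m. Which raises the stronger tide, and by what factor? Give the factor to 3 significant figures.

Tidal stretch scales as M/d³; compute that for each body.
Moon A: (4.84 × 10²¹) / (2.19 × 10⁹)³ = 4.608 × 10⁻⁷
Moon U: (1.37 × 10¹⁸) / (2.34 × 10⁹)³ = 1.069 × 10⁻¹⁰
Ratio (larger/smaller) = 4310

Moon A, by a factor of ≈ 4310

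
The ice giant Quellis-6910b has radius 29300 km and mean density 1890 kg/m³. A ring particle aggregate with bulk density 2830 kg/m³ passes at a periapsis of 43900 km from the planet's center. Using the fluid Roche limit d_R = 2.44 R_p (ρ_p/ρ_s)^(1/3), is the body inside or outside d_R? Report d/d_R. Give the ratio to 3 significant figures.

inside; d/d_R ≈ 0.703

d_R = 2.44 × (29300 km) × (1890/2830)^(1/3) = 62490 km
d/d_R = (43900) / (62490) = 0.703
Since d/d_R < 1, the body is inside the Roche limit.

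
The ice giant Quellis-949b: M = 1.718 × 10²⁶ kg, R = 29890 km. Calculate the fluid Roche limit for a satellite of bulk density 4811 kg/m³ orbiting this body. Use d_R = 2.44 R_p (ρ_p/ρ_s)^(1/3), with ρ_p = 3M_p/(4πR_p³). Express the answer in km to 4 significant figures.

ρ_p = 3M_p/(4πR_p³) = 3 × (1.718 × 10²⁶) / (4π × (2.989 × 10⁷ m)³) = 1536 kg/m³
d_R = 2.44 × 29890 km × (1536/4811)^(1/3)
    = 49850 km

49850 km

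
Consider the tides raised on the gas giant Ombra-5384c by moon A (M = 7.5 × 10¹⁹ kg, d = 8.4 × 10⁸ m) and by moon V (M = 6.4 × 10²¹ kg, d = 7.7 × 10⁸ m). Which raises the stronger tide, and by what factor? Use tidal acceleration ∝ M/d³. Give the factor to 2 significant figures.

Moon V, by a factor of ≈ 110

The tide-raising term goes as M/d³ (the gradient of a 1/d² field).
Moon A: (7.5 × 10¹⁹) / (8.4 × 10⁸)³ = 1.265 × 10⁻⁷
Moon V: (6.4 × 10²¹) / (7.7 × 10⁸)³ = 1.402 × 10⁻⁵
Ratio (larger/smaller) = 110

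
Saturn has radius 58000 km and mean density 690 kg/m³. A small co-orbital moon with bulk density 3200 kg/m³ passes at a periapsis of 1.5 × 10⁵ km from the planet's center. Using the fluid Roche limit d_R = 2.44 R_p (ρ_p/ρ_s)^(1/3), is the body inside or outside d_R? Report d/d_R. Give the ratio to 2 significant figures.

outside; d/d_R ≈ 1.8

d_R = 2.44 × (58000 km) × (690/3200)^(1/3) = 84860 km
d/d_R = (1.5 × 10⁵) / (84860) = 1.8
Since d/d_R > 1, the body is outside the Roche limit.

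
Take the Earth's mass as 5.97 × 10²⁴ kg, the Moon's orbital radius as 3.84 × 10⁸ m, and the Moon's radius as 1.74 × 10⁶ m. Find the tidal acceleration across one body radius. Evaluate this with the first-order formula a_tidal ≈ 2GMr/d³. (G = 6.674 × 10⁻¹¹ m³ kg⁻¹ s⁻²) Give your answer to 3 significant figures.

2.45 × 10⁻⁵ m/s²

Since r ≪ d, expand the inverse-square field across one radius to get the leading 2GMr/d³ term.
Δa = 2GMr/d³
   = 2 × (6.674 × 10⁻¹¹) × (5.97 × 10²⁴) × (1.74 × 10⁶) / (3.84 × 10⁸)³
   = 2.45 × 10⁻⁵ m/s²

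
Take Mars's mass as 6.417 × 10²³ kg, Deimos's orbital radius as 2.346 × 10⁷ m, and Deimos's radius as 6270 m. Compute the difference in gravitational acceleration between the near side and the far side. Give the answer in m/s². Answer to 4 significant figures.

a_tidal = 4GMr/d³
        = 4 × (6.674 × 10⁻¹¹) × (6.417 × 10²³) × (6270) / (2.346 × 10⁷)³
        = 8.319 × 10⁻⁵ m/s²

8.319 × 10⁻⁵ m/s²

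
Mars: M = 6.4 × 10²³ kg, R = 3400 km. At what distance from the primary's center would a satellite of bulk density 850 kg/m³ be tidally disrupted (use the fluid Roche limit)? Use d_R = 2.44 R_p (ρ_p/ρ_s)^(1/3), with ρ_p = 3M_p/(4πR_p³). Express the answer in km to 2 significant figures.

14000 km

ρ_p = 3M_p/(4πR_p³) = 3 × (6.4 × 10²³) / (4π × (3.4 × 10⁶ m)³) = 3900 kg/m³
d_R = 2.44 × 3400 km × (3900/850)^(1/3)
    = 14000 km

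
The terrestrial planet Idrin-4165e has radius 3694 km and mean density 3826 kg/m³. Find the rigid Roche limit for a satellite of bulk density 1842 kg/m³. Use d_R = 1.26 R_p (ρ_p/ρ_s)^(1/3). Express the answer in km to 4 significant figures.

5939 km

d_R = 1.26 × 3694 km × (3826/1842)^(1/3)
    = 5939 km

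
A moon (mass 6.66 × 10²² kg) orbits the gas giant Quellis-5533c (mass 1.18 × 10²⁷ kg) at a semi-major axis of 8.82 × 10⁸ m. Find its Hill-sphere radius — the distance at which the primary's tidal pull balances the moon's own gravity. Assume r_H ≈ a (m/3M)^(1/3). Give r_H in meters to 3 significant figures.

r_H ≈ a (m/3M)^(1/3)
    = (8.82 × 10⁸) × (6.66 × 10²² / (3 × 1.18 × 10²⁷))^(1/3)
    = 2.35 × 10⁷ m

2.35 × 10⁷ m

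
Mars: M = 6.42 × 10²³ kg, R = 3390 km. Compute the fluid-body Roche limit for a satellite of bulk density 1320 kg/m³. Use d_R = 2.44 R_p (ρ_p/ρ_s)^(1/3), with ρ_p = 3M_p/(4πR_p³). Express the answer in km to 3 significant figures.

11900 km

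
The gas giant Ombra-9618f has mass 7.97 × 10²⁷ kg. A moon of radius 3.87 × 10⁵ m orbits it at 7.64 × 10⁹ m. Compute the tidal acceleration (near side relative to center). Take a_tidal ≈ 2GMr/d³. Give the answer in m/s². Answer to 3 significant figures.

9.23 × 10⁻⁷ m/s²

Δa = 2GMr/d³
   = 2 × (6.674 × 10⁻¹¹) × (7.97 × 10²⁷) × (3.87 × 10⁵) / (7.64 × 10⁹)³
   = 9.23 × 10⁻⁷ m/s²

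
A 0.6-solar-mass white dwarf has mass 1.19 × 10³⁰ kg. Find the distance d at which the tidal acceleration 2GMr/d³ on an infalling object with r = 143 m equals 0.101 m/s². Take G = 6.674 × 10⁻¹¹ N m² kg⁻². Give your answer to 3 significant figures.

6.08 × 10⁷ m

2GMr/d³ = a_tidal  ⇒  d = (2GMr / a_tidal)^(1/3)
d = (2 × 6.674×10⁻¹¹ × (1.19 × 10³⁰) × (143) / (0.101))^(1/3)
  = 6.08 × 10⁷ m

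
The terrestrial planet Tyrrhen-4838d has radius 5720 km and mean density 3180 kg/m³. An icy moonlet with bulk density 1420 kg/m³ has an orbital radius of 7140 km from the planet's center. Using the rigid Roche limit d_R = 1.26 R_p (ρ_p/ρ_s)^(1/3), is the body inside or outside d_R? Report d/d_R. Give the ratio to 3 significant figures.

inside; d/d_R ≈ 0.757

d_R = 1.26 × (5720 km) × (3180/1420)^(1/3) = 9429 km
d/d_R = (7140) / (9429) = 0.757
Since d/d_R < 1, the body is inside the Roche limit.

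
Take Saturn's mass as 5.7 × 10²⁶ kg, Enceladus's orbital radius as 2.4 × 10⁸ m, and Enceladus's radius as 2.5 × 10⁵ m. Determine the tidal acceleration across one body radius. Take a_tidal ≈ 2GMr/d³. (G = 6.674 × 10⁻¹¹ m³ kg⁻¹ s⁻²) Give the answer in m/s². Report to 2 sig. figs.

1.4 × 10⁻³ m/s²

a_tidal = 2GMr/d³
        = 2 × (6.674 × 10⁻¹¹) × (5.7 × 10²⁶) × (2.5 × 10⁵) / (2.4 × 10⁸)³
        = 1.4 × 10⁻³ m/s²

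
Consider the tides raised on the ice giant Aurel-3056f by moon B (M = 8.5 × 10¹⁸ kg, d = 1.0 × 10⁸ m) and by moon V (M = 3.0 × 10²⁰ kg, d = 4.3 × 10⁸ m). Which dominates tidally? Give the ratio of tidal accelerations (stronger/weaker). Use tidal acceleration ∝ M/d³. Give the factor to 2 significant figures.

Moon B, by a factor of ≈ 2.3

Tidal acceleration ∝ M/d³, so compare M/d³ for each.
Moon B: (8.5 × 10¹⁸) / (1.0 × 10⁸)³ = 8.500 × 10⁻⁶
Moon V: (3.0 × 10²⁰) / (4.3 × 10⁸)³ = 3.773 × 10⁻⁶
Ratio (larger/smaller) = 2.3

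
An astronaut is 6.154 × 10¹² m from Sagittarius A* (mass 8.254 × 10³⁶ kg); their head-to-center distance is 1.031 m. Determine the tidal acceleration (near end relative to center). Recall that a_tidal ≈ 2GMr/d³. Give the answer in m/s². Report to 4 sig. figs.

4.874 × 10⁻¹² m/s²

Δg = 2GMr/d³
   = 2 × (6.674 × 10⁻¹¹) × (8.254 × 10³⁶) × (1.031) / (6.154 × 10¹²)³
   = 4.874 × 10⁻¹² m/s²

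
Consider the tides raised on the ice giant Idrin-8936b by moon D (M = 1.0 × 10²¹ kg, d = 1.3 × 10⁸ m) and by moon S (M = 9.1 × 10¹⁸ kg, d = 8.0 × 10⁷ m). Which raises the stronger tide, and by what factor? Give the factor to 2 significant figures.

Moon D, by a factor of ≈ 26

The tide-raising term goes as M/d³ (the gradient of a 1/d² field).
Moon D: (1.0 × 10²¹) / (1.3 × 10⁸)³ = 4.552 × 10⁻⁴
Moon S: (9.1 × 10¹⁸) / (8.0 × 10⁷)³ = 1.777 × 10⁻⁵
Ratio (larger/smaller) = 26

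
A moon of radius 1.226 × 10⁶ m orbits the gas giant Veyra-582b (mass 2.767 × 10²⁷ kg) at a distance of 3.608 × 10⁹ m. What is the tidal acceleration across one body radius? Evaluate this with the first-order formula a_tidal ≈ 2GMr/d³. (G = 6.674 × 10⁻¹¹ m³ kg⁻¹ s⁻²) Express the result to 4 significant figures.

9.641 × 10⁻⁶ m/s²

a_tidal = 2GMr/d³
        = 2 × (6.674 × 10⁻¹¹) × (2.767 × 10²⁷) × (1.226 × 10⁶) / (3.608 × 10⁹)³
        = 9.641 × 10⁻⁶ m/s²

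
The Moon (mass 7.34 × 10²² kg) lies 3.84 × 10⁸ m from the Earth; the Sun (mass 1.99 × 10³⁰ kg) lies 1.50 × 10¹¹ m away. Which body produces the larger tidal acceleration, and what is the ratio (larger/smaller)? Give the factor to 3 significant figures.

Tidal stretch scales as M/d³; compute that for each body.
The Moon: (7.34 × 10²²) / (3.84 × 10⁸)³ = 1.296 × 10⁻³
The Sun: (1.99 × 10³⁰) / (1.50 × 10¹¹)³ = 5.896 × 10⁻⁴
Ratio (larger/smaller) = 2.20

The Moon, by a factor of ≈ 2.20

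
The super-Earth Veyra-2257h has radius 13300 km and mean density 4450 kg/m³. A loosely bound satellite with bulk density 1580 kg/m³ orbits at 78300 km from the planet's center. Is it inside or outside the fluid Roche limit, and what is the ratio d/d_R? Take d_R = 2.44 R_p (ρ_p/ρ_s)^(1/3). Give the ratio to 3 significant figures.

outside; d/d_R ≈ 1.71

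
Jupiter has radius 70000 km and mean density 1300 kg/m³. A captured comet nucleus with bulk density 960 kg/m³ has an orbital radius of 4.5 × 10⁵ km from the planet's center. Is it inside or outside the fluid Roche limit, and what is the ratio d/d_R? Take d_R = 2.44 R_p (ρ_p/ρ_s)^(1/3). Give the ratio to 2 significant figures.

d_R = 2.44 × (70000 km) × (1300/960)^(1/3) = 1.890 × 10⁵ km
d/d_R = (4.5 × 10⁵) / (1.890 × 10⁵) = 2.4
Since d/d_R > 1, the body is outside the Roche limit.

outside; d/d_R ≈ 2.4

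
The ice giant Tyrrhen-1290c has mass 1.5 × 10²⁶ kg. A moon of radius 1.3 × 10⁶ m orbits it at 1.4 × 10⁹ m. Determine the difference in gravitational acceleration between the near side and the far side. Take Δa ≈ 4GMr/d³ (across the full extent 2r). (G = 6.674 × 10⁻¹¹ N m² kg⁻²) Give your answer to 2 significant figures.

1.9 × 10⁻⁵ m/s²

Differencing GM/(d−r)² and GM/(d+r)² to first order in r/d gives 4GMr/d³.
Δg = 4GMr/d³
   = 4 × (6.674 × 10⁻¹¹) × (1.5 × 10²⁶) × (1.3 × 10⁶) / (1.4 × 10⁹)³
   = 1.9 × 10⁻⁵ m/s²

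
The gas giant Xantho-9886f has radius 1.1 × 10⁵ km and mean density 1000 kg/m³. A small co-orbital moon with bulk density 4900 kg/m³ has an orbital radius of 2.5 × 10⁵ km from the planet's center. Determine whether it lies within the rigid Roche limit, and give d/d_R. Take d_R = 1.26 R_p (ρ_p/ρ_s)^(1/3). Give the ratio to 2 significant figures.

d_R = 1.26 × (1.1 × 10⁵ km) × (1000/4900)^(1/3) = 81600 km
d/d_R = (2.5 × 10⁵) / (81600) = 3.1
Since d/d_R > 1, the body is outside the Roche limit.

outside; d/d_R ≈ 3.1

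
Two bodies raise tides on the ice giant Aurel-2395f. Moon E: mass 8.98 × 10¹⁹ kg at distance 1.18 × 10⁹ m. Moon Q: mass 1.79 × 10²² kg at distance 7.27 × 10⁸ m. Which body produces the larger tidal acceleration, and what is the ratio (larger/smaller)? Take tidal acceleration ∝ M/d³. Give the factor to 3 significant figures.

Moon Q, by a factor of ≈ 852

Tidal stretch scales as M/d³; compute that for each body.
Moon E: (8.98 × 10¹⁹) / (1.18 × 10⁹)³ = 5.466 × 10⁻⁸
Moon Q: (1.79 × 10²²) / (7.27 × 10⁸)³ = 4.659 × 10⁻⁵
Ratio (larger/smaller) = 852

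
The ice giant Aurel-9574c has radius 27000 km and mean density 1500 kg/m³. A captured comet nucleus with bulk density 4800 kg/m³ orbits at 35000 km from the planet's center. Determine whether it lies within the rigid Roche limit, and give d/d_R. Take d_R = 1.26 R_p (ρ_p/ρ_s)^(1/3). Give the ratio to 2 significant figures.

d_R = 1.26 × (27000 km) × (1500/4800)^(1/3) = 23090 km
d/d_R = (35000) / (23090) = 1.5
Since d/d_R > 1, the body is outside the Roche limit.

outside; d/d_R ≈ 1.5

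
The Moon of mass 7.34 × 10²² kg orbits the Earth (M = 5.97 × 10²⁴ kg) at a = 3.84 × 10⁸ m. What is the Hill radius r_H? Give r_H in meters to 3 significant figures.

6.15 × 10⁷ m

r_H ≈ a (m/3M)^(1/3)
    = (3.84 × 10⁸) × (7.34 × 10²² / (3 × 5.97 × 10²⁴))^(1/3)
    = 6.15 × 10⁷ m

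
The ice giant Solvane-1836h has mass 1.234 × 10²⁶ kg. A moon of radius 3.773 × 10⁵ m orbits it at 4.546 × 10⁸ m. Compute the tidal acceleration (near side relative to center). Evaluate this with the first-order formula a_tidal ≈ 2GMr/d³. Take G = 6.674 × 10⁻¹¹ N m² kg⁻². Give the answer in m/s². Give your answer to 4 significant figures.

6.615 × 10⁻⁵ m/s²

a_tidal = 2GMr/d³
        = 2 × (6.674 × 10⁻¹¹) × (1.234 × 10²⁶) × (3.773 × 10⁵) / (4.546 × 10⁸)³
        = 6.615 × 10⁻⁵ m/s²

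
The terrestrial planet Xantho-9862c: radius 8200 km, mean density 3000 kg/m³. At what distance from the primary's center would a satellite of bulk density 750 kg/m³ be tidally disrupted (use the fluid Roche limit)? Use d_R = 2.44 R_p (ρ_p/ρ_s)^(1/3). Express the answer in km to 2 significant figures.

d_R = 2.44 × 8200 km × (3000/750)^(1/3)
    = 32000 km

32000 km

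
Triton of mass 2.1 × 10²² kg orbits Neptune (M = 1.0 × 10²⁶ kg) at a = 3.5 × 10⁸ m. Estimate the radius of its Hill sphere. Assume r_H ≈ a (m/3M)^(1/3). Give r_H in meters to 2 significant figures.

r_H ≈ a (m/3M)^(1/3)
    = (3.5 × 10⁸) × (2.1 × 10²² / (3 × 1.0 × 10²⁶))^(1/3)
    = 1.4 × 10⁷ m

1.4 × 10⁷ m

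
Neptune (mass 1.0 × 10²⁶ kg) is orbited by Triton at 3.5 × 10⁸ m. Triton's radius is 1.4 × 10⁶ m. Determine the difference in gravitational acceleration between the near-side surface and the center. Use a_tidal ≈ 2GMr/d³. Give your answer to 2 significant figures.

Δa = 2GMr/d³
   = 2 × (6.674 × 10⁻¹¹) × (1.0 × 10²⁶) × (1.4 × 10⁶) / (3.5 × 10⁸)³
   = 4.4 × 10⁻⁴ m/s²

4.4 × 10⁻⁴ m/s²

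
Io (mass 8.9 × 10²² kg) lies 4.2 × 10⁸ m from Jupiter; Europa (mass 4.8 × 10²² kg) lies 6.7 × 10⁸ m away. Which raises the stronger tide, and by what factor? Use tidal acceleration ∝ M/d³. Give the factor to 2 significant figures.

Io, by a factor of ≈ 7.5

The tide-raising term goes as M/d³ (the gradient of a 1/d² field).
Io: (8.9 × 10²²) / (4.2 × 10⁸)³ = 1.201 × 10⁻³
Europa: (4.8 × 10²²) / (6.7 × 10⁸)³ = 1.596 × 10⁻⁴
Ratio (larger/smaller) = 7.5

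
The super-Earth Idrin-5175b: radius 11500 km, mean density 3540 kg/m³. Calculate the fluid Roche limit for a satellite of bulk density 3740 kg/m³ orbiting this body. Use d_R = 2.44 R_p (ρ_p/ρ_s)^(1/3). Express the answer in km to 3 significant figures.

d_R = 2.44 × 11500 km × (3540/3740)^(1/3)
    = 27600 km

27600 km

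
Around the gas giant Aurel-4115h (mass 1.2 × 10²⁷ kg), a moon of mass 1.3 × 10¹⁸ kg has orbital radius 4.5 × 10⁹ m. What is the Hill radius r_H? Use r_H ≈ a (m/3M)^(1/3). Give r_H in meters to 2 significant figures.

r_H ≈ a (m/3M)^(1/3)
    = (4.5 × 10⁹) × (1.3 × 10¹⁸ / (3 × 1.2 × 10²⁷))^(1/3)
    = 3.2 × 10⁶ m

3.2 × 10⁶ m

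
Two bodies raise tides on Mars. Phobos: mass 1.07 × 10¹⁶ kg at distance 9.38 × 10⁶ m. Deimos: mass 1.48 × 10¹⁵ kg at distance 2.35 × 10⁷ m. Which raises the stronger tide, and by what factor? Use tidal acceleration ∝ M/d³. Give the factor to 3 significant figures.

Tidal acceleration ∝ M/d³, so compare M/d³ for each.
Phobos: (1.07 × 10¹⁶) / (9.38 × 10⁶)³ = 1.297 × 10⁻⁵
Deimos: (1.48 × 10¹⁵) / (2.35 × 10⁷)³ = 1.140 × 10⁻⁷
Ratio (larger/smaller) = 114

Phobos, by a factor of ≈ 114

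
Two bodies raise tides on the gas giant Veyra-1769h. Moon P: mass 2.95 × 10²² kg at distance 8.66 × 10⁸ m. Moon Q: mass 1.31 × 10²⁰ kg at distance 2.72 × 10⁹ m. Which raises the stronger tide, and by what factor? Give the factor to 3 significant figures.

The tide-raising term goes as M/d³ (the gradient of a 1/d² field).
Moon P: (2.95 × 10²²) / (8.66 × 10⁸)³ = 4.542 × 10⁻⁵
Moon Q: (1.31 × 10²⁰) / (2.72 × 10⁹)³ = 6.510 × 10⁻⁹
Ratio (larger/smaller) = 6980

Moon P, by a factor of ≈ 6980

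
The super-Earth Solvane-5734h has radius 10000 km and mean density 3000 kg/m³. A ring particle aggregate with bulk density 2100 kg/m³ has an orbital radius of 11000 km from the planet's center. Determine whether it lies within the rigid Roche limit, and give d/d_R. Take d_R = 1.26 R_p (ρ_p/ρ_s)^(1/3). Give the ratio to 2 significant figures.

inside; d/d_R ≈ 0.78

d_R = 1.26 × (10000 km) × (3000/2100)^(1/3) = 14190 km
d/d_R = (11000) / (14190) = 0.78
Since d/d_R < 1, the body is inside the Roche limit.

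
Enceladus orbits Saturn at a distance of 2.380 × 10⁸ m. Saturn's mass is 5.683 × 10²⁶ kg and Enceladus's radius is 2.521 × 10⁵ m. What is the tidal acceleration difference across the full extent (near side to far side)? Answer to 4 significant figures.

Δa = 4GMr/d³
   = 4 × (6.674 × 10⁻¹¹) × (5.683 × 10²⁶) × (2.521 × 10⁵) / (2.380 × 10⁸)³
   = 2.837 × 10⁻³ m/s²

2.837 × 10⁻³ m/s²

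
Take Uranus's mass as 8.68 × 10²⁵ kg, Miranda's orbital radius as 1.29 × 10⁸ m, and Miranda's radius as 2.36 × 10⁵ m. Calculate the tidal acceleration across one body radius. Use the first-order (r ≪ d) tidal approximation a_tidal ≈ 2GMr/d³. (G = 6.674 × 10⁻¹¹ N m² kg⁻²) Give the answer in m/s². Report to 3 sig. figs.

a_tidal = 2GMr/d³
        = 2 × (6.674 × 10⁻¹¹) × (8.68 × 10²⁵) × (2.36 × 10⁵) / (1.29 × 10⁸)³
        = 1.27 × 10⁻³ m/s²

1.27 × 10⁻³ m/s²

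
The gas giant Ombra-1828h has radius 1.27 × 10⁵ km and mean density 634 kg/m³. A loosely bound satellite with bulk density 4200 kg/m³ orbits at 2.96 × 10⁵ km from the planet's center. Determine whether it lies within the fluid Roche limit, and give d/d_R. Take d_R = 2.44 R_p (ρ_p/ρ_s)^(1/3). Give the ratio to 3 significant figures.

outside; d/d_R ≈ 1.79

d_R = 2.44 × (1.27 × 10⁵ km) × (634/4200)^(1/3) = 1.650 × 10⁵ km
d/d_R = (2.96 × 10⁵) / (1.650 × 10⁵) = 1.79
Since d/d_R > 1, the body is outside the Roche limit.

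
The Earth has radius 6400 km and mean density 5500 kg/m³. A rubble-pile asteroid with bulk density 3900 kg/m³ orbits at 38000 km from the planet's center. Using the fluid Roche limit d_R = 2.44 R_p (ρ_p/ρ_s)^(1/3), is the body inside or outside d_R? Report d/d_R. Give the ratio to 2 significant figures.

d_R = 2.44 × (6400 km) × (5500/3900)^(1/3) = 17510 km
d/d_R = (38000) / (17510) = 2.2
Since d/d_R > 1, the body is outside the Roche limit.

outside; d/d_R ≈ 2.2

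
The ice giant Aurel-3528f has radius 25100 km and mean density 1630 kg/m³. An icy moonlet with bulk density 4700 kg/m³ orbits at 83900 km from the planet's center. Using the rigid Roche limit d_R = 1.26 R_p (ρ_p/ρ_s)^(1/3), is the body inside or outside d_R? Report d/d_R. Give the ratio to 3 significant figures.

d_R = 1.26 × (25100 km) × (1630/4700)^(1/3) = 22220 km
d/d_R = (83900) / (22220) = 3.78
Since d/d_R > 1, the body is outside the Roche limit.

outside; d/d_R ≈ 3.78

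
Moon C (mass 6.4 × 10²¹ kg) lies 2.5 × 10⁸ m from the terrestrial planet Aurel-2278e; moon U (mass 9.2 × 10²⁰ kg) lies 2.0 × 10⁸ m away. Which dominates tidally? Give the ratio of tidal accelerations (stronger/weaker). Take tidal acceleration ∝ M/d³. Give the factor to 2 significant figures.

Moon C, by a factor of ≈ 3.6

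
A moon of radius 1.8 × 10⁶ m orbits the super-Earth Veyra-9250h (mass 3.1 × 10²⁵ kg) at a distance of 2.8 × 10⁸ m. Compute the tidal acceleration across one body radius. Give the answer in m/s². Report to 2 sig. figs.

a_tidal = 2GMr/d³
        = 2 × (6.674 × 10⁻¹¹) × (3.1 × 10²⁵) × (1.8 × 10⁶) / (2.8 × 10⁸)³
        = 3.4 × 10⁻⁴ m/s²

3.4 × 10⁻⁴ m/s²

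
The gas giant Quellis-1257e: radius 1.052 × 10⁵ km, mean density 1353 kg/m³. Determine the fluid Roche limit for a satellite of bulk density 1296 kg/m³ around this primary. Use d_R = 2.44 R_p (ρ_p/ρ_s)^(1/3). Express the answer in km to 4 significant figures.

2.604 × 10⁵ km

d_R = 2.44 × 1.052 × 10⁵ km × (1353/1296)^(1/3)
    = 2.604 × 10⁵ km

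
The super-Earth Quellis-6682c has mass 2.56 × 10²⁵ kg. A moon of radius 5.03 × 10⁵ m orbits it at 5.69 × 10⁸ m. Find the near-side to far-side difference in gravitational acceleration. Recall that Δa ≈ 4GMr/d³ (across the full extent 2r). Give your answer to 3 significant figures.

1.87 × 10⁻⁵ m/s²

a_tidal = 4GMr/d³
        = 4 × (6.674 × 10⁻¹¹) × (2.56 × 10²⁵) × (5.03 × 10⁵) / (5.69 × 10⁸)³
        = 1.87 × 10⁻⁵ m/s²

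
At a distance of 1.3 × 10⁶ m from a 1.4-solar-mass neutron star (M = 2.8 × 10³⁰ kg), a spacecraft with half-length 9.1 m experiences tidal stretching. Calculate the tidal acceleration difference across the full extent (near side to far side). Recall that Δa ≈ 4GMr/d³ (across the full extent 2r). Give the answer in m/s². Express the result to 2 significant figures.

a_tidal = 4GMr/d³
        = 4 × (6.674 × 10⁻¹¹) × (2.8 × 10³⁰) × (9.1) / (1.3 × 10⁶)³
        = 3.1 × 10³ m/s²

3.1 × 10³ m/s²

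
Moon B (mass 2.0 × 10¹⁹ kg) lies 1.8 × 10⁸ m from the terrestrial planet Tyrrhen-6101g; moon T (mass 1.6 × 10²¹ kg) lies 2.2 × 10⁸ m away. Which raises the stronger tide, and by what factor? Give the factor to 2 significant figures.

Moon T, by a factor of ≈ 44

Tidal acceleration ∝ M/d³, so compare M/d³ for each.
Moon B: (2.0 × 10¹⁹) / (1.8 × 10⁸)³ = 3.429 × 10⁻⁶
Moon T: (1.6 × 10²¹) / (2.2 × 10⁸)³ = 1.503 × 10⁻⁴
Ratio (larger/smaller) = 44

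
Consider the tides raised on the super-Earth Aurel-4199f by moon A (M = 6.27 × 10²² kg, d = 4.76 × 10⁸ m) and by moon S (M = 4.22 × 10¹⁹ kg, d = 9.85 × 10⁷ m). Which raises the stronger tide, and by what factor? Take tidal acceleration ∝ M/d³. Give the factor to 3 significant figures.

Moon A, by a factor of ≈ 13.2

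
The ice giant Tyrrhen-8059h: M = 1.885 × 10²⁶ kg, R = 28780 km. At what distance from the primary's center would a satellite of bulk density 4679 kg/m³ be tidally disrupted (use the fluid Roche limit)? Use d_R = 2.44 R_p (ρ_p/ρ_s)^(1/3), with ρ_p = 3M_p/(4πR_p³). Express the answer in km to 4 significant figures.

ρ_p = 3M_p/(4πR_p³) = 3 × (1.885 × 10²⁶) / (4π × (2.878 × 10⁷ m)³) = 1888 kg/m³
d_R = 2.44 × 28780 km × (1888/4679)^(1/3)
    = 51890 km

51890 km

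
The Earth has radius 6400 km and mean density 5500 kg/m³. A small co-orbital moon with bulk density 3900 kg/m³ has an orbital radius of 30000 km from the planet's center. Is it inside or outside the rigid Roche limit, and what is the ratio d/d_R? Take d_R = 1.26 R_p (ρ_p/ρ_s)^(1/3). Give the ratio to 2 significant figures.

d_R = 1.26 × (6400 km) × (5500/3900)^(1/3) = 9043 km
d/d_R = (30000) / (9043) = 3.3
Since d/d_R > 1, the body is outside the Roche limit.

outside; d/d_R ≈ 3.3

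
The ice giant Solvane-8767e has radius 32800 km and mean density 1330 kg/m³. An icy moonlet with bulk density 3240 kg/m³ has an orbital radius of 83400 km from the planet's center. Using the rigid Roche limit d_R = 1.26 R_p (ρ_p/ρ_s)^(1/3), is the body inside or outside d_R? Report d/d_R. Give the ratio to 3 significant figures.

d_R = 1.26 × (32800 km) × (1330/3240)^(1/3) = 30710 km
d/d_R = (83400) / (30710) = 2.72
Since d/d_R > 1, the body is outside the Roche limit.

outside; d/d_R ≈ 2.72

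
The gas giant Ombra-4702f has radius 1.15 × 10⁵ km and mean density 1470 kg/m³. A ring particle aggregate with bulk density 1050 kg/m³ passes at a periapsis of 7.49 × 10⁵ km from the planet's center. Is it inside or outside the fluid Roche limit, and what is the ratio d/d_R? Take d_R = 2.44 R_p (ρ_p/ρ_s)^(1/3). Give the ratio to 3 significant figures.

d_R = 2.44 × (1.15 × 10⁵ km) × (1470/1050)^(1/3) = 3.139 × 10⁵ km
d/d_R = (7.49 × 10⁵) / (3.139 × 10⁵) = 2.39
Since d/d_R > 1, the body is outside the Roche limit.

outside; d/d_R ≈ 2.39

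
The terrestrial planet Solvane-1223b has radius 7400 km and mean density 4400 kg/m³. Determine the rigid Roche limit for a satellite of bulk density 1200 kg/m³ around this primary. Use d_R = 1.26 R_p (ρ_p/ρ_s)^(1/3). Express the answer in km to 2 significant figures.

d_R = 1.26 × 7400 km × (4400/1200)^(1/3)
    = 14000 km

14000 km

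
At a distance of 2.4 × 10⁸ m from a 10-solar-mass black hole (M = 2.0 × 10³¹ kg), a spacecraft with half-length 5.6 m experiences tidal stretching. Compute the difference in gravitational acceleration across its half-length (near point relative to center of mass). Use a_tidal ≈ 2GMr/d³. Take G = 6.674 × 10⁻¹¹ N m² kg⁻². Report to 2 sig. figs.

Δa = 2GMr/d³
   = 2 × (6.674 × 10⁻¹¹) × (2.0 × 10³¹) × (5.6) / (2.4 × 10⁸)³
   = 1.1 × 10⁻³ m/s²

1.1 × 10⁻³ m/s²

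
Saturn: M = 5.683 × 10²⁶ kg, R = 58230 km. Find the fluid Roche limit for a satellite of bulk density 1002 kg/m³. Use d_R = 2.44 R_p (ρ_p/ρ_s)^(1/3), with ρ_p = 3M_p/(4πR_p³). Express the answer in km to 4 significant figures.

ρ_p = 3M_p/(4πR_p³) = 3 × (5.683 × 10²⁶) / (4π × (5.823 × 10⁷ m)³) = 687.1 kg/m³
d_R = 2.44 × 58230 km × (687.1/1002)^(1/3)
    = 1.253 × 10⁵ km

1.253 × 10⁵ km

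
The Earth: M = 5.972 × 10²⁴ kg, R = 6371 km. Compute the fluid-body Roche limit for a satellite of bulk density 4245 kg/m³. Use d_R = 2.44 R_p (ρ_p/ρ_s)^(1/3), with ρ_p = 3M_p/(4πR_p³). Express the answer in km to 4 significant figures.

ρ_p = 3M_p/(4πR_p³) = 3 × (5.972 × 10²⁴) / (4π × (6.371 × 10⁶ m)³) = 5513 kg/m³
d_R = 2.44 × 6371 km × (5513/4245)^(1/3)
    = 16960 km

16960 km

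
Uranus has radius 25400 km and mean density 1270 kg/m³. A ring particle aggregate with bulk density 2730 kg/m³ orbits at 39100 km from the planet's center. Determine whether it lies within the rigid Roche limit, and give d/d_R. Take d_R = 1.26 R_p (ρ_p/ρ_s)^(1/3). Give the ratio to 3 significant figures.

outside; d/d_R ≈ 1.58

d_R = 1.26 × (25400 km) × (1270/2730)^(1/3) = 24800 km
d/d_R = (39100) / (24800) = 1.58
Since d/d_R > 1, the body is outside the Roche limit.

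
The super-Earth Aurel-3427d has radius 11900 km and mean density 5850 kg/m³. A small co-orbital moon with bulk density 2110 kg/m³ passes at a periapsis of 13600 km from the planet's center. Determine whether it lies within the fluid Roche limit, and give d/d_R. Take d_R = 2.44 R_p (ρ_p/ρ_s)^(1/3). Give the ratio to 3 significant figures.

inside; d/d_R ≈ 0.333

d_R = 2.44 × (11900 km) × (5850/2110)^(1/3) = 40790 km
d/d_R = (13600) / (40790) = 0.333
Since d/d_R < 1, the body is inside the Roche limit.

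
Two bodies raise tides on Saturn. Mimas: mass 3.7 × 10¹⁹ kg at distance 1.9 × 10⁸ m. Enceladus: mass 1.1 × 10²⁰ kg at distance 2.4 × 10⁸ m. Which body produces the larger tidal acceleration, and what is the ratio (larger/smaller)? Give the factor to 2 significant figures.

Compare M/d³ for the two perturbers:
Mimas: (3.7 × 10¹⁹) / (1.9 × 10⁸)³ = 5.394 × 10⁻⁶
Enceladus: (1.1 × 10²⁰) / (2.4 × 10⁸)³ = 7.957 × 10⁻⁶
Ratio (larger/smaller) = 1.5

Enceladus, by a factor of ≈ 1.5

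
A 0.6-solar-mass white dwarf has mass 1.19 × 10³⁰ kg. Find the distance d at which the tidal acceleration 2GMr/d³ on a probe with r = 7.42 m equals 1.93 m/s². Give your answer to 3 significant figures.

8.48 × 10⁶ m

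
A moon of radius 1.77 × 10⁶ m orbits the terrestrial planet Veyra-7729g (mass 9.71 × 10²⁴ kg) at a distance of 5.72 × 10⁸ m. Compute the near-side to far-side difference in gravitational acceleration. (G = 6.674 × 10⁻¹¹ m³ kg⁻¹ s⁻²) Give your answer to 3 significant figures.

2.45 × 10⁻⁵ m/s²

The field gradient is 2GM/d³; across the full diameter 2r the difference is 4GMr/d³.
a_tidal = 4GMr/d³
        = 4 × (6.674 × 10⁻¹¹) × (9.71 × 10²⁴) × (1.77 × 10⁶) / (5.72 × 10⁸)³
        = 2.45 × 10⁻⁵ m/s²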